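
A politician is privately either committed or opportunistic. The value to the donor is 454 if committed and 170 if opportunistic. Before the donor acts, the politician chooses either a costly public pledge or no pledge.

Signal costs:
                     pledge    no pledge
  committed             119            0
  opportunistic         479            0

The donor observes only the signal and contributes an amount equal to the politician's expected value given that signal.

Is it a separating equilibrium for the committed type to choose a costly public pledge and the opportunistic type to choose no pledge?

If types separate, pledge earns payment 454 and no pledge earns 170.
Committed: pledge gives 454 − 119 = 335; no pledge gives 170 − 0 = 170. No deviation. ✓
Opportunistic: no pledge gives 170 − 0 = 170; pledge gives 454 − 479 = -25. No deviation. ✓
Neither type gains from mimicking the other.

Yes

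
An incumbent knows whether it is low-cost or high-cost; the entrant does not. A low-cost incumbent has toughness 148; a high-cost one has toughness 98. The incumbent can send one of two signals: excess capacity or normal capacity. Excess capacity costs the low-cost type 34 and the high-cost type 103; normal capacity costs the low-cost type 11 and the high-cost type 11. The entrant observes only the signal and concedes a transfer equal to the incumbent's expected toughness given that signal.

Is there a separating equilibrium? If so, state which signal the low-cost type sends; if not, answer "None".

excess capacity

Try low-cost → excess capacity, high-cost → normal capacity:
  If types separate, excess capacity earns payment 148 and normal capacity earns 98.
  Low-cost: excess capacity gives 148 − 34 = 114; normal capacity gives 98 − 11 = 87. No deviation. ✓
  High-cost: normal capacity gives 98 − 11 = 87; excess capacity gives 148 − 103 = 45. No deviation. ✓
Both hold — the low-cost type sends excess capacity.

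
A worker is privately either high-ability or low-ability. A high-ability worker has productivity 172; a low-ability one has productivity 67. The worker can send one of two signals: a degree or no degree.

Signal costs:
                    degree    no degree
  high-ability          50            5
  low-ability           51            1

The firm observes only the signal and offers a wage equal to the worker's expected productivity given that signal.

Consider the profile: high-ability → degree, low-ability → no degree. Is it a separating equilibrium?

No

If types separate, degree earns payment 172 and no degree earns 67.
High-ability: degree gives 172 − 50 = 122; no degree gives 67 − 5 = 62. No deviation. ✓
Low-ability: no degree gives 67 − 1 = 66; degree gives 172 − 51 = 121. Would deviate. ✗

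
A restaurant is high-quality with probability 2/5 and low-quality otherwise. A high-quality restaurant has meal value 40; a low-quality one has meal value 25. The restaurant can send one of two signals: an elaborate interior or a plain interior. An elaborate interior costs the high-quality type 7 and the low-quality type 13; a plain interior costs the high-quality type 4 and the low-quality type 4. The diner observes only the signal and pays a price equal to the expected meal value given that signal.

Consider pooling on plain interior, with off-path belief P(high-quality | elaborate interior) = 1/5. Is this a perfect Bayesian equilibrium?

At the pooled signal (plain interior) the diner holds the prior 2/5 and pays 2/5·40 + 3/5·25 = 31. Off-path (elaborate interior) belief 1/5 gives 1/5·40 + 4/5·25 = 28.
High-quality: plain interior gives 31 − 4 = 27; elaborate interior gives 28 − 7 = 21. Stays. ✓
Low-quality: plain interior gives 31 − 4 = 27; elaborate interior gives 28 − 13 = 15. Stays. ✓

Yes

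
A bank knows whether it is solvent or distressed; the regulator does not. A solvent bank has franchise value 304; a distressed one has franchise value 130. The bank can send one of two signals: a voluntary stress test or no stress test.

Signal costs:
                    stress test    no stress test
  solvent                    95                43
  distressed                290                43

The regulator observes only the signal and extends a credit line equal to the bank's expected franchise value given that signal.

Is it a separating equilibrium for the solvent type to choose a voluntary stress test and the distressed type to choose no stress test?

If types separate, stress test earns payment 304 and no stress test earns 130.
Solvent: stress test gives 304 − 95 = 209; no stress test gives 130 − 43 = 87. No deviation. ✓
Distressed: no stress test gives 130 − 43 = 87; stress test gives 304 − 290 = 14. No deviation. ✓
Neither type gains from mimicking the other.

Yes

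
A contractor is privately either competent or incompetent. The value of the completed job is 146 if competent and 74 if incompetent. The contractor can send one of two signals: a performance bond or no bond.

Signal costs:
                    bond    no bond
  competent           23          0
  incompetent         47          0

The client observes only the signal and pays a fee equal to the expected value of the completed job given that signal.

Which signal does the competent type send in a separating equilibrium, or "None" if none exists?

Try competent → bond, incompetent → no bond:
  Under separation the client infers type exactly: bond → competent (pays 146), no bond → incompetent (pays 74).
  Competent: bond gives 146 − 23 = 123; no bond gives 74 − 0 = 74. No deviation. ✓
  Incompetent: no bond gives 74 − 0 = 74; bond gives 146 − 47 = 99. Would deviate. ✗
Try competent → no bond, incompetent → bond:
  Under separation the client infers type exactly: no bond → competent (pays 146), bond → incompetent (pays 74).
  Competent: no bond gives 146 − 0 = 146; bond gives 74 − 23 = 51. No deviation. ✓
  Incompetent: bond gives 74 − 47 = 27; no bond gives 146 − 0 = 146. Would deviate. ✗
Neither assignment is incentive-compatible.

None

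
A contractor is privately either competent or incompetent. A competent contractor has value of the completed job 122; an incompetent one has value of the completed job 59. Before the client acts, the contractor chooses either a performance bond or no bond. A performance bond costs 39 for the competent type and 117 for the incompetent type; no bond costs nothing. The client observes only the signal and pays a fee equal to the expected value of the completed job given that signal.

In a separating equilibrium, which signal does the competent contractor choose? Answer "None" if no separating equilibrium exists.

bond

Try competent → bond, incompetent → no bond:
  If types separate, bond earns payment 122 and no bond earns 59.
  Competent: bond gives 122 − 39 = 83; no bond gives 59 − 0 = 59. No deviation. ✓
  Incompetent: no bond gives 59 − 0 = 59; bond gives 122 − 117 = 5. No deviation. ✓
Both hold — the competent type sends bond.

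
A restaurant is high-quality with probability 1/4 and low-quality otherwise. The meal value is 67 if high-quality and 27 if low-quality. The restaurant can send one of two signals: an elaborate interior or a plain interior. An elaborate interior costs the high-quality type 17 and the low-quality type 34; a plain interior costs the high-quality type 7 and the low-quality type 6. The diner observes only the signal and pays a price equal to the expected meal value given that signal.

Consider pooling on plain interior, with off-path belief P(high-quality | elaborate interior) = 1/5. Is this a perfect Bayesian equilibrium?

On the equilibrium path (plain interior) the diner holds the prior 1/4 and pays 1/4·67 + 3/4·27 = 37. Off-path (elaborate interior) belief 1/5 gives 1/5·67 + 4/5·27 = 35.
High-quality: plain interior gives 37 − 7 = 30; elaborate interior gives 35 − 17 = 18. Stays. ✓
Low-quality: plain interior gives 37 − 6 = 31; elaborate interior gives 35 − 34 = 1. Stays. ✓
Beliefs are Bayes-consistent on-path and both types best-respond.

Yes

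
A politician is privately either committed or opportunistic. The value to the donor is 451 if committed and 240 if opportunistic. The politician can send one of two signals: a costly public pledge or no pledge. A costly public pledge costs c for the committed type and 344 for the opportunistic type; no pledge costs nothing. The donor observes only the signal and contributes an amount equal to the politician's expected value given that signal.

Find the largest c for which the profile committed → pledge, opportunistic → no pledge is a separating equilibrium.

211

Under separation: pledge → committed (pays 451); no pledge → opportunistic (pays 240).
Opportunistic: 240 − 0 = 240 ≥ 451 − 344 = 107. Holds regardless of c. ✓
Committed: 451 − c ≥ 240 − 0, so c ≤ 451 − 240 = 211.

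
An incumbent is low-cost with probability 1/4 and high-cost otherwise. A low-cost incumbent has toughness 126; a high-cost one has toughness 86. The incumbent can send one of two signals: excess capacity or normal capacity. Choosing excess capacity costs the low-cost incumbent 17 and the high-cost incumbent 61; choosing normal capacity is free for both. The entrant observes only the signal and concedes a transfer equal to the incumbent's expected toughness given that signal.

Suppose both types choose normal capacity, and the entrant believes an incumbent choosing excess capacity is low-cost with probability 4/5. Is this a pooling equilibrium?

No

At the pooled signal (normal capacity) the entrant holds the prior 1/4 and pays 1/4·126 + 3/4·86 = 96. Off-path (excess capacity) belief 4/5 gives 4/5·126 + 1/5·86 = 118.
Low-cost: normal capacity gives 96 − 0 = 96; excess capacity gives 118 − 17 = 101. Deviates. ✗
High-cost: normal capacity gives 96 − 0 = 96; excess capacity gives 118 − 61 = 57. Stays. ✓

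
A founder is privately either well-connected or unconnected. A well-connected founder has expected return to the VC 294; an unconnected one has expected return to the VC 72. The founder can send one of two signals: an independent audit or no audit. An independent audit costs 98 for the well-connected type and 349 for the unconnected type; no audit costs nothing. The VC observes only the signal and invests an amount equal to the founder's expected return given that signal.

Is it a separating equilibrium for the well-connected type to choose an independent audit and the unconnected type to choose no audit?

Under separation the VC infers type exactly: audit → well-connected (pays 294), no audit → unconnected (pays 72).
Well-connected: audit gives 294 − 98 = 196; no audit gives 72 − 0 = 72. No deviation. ✓
Unconnected: no audit gives 72 − 0 = 72; audit gives 294 − 349 = -55. No deviation. ✓
Neither type gains from mimicking the other.

Yes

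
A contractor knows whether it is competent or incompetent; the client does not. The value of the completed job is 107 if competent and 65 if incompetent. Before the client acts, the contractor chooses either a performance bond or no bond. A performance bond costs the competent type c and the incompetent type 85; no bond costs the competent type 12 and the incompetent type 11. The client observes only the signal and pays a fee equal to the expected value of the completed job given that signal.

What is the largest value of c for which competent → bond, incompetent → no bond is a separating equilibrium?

Under separation: bond → competent (pays 107); no bond → incompetent (pays 65).
Incompetent: 65 − 11 = 54 ≥ 107 − 85 = 22. Holds regardless of c. ✓
Competent: 107 − c ≥ 65 − 12, so c ≤ 107 − 53 = 54.

54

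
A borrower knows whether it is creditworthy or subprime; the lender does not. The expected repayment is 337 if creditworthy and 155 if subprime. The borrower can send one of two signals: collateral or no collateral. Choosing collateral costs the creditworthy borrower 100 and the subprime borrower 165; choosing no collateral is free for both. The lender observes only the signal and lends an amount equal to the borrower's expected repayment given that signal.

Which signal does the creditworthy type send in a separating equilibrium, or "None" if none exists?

Try creditworthy → collateral, subprime → no collateral:
  If types separate, collateral earns payment 337 and no collateral earns 155.
  Creditworthy: collateral gives 337 − 100 = 237; no collateral gives 155 − 0 = 155. No deviation. ✓
  Subprime: no collateral gives 155 − 0 = 155; collateral gives 337 − 165 = 172. Would deviate. ✗
Try creditworthy → no collateral, subprime → collateral:
  If types separate, no collateral earns payment 337 and collateral earns 155.
  Creditworthy: no collateral gives 337 − 0 = 337; collateral gives 155 − 100 = 55. No deviation. ✓
  Subprime: collateral gives 155 − 165 = -10; no collateral gives 337 − 0 = 337. Would deviate. ✗
Neither assignment is incentive-compatible.

None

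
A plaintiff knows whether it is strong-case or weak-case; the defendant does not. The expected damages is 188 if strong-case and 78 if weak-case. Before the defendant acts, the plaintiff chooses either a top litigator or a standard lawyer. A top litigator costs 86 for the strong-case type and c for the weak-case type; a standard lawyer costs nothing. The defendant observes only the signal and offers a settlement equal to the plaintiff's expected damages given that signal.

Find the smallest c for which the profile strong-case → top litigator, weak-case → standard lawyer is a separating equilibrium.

Under separation: top litigator → strong-case (pays 188); standard lawyer → weak-case (pays 78).
Strong-case: 188 − 86 = 102 ≥ 78 − 0 = 78. Holds regardless of c. ✓
Weak-case: 78 − 0 ≥ 188 − c, so c ≥ 188 − 78 = 110.

110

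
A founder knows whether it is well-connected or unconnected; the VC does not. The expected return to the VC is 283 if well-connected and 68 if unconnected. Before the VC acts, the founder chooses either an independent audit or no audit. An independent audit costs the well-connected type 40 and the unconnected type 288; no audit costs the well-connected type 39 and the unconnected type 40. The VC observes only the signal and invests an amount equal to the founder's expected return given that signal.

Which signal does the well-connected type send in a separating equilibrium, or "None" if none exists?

Try well-connected → audit, unconnected → no audit:
  Under separation the VC infers type exactly: audit → well-connected (pays 283), no audit → unconnected (pays 68).
  Well-connected: audit gives 283 − 40 = 243; no audit gives 68 − 39 = 29. No deviation. ✓
  Unconnected: no audit gives 68 − 40 = 28; audit gives 283 − 288 = -5. No deviation. ✓
Both hold — the well-connected type sends audit.

audit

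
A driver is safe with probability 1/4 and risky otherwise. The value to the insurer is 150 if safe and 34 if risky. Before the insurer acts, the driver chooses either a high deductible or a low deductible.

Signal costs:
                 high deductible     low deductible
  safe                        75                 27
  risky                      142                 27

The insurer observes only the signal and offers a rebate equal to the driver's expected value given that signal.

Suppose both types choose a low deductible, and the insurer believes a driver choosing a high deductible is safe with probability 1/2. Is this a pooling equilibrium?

On the equilibrium path (low deductible) the insurer holds the prior 1/4 and pays 1/4·150 + 3/4·34 = 63. Off-path (high deductible) belief 1/2 gives 1/2·150 + 1/2·34 = 92.
Safe: low deductible gives 63 − 27 = 36; high deductible gives 92 − 75 = 17. Stays. ✓
Risky: low deductible gives 63 − 27 = 36; high deductible gives 92 − 142 = -50. Stays. ✓
Beliefs are Bayes-consistent on-path and both types best-respond.

Yes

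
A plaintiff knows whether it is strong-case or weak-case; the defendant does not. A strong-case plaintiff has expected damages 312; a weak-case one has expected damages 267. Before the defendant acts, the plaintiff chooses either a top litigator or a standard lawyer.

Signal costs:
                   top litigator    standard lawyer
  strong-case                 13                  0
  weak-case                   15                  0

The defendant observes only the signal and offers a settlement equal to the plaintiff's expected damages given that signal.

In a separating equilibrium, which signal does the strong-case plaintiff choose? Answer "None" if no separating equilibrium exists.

None

Try strong-case → top litigator, weak-case → standard lawyer:
  Under separation the defendant infers type exactly: top litigator → strong-case (pays 312), standard lawyer → weak-case (pays 267).
  Strong-case: top litigator gives 312 − 13 = 299; standard lawyer gives 267 − 0 = 267. No deviation. ✓
  Weak-case: standard lawyer gives 267 − 0 = 267; top litigator gives 312 − 15 = 297. Would deviate. ✗
Try strong-case → standard lawyer, weak-case → top litigator:
  Under separation the defendant infers type exactly: standard lawyer → strong-case (pays 312), top litigator → weak-case (pays 267).
  Strong-case: standard lawyer gives 312 − 0 = 312; top litigator gives 267 − 13 = 254. No deviation. ✓
  Weak-case: top litigator gives 267 − 15 = 252; standard lawyer gives 312 − 0 = 312. Would deviate. ✗
Neither assignment is incentive-compatible.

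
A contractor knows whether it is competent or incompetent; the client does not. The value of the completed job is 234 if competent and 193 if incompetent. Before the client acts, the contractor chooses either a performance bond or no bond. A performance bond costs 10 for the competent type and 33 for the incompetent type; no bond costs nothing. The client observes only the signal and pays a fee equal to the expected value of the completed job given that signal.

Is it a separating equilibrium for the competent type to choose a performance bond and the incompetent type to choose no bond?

If types separate, bond earns payment 234 and no bond earns 193.
Competent: bond gives 234 − 10 = 224; no bond gives 193 − 0 = 193. No deviation. ✓
Incompetent: no bond gives 193 − 0 = 193; bond gives 234 − 33 = 201. Would deviate. ✗

No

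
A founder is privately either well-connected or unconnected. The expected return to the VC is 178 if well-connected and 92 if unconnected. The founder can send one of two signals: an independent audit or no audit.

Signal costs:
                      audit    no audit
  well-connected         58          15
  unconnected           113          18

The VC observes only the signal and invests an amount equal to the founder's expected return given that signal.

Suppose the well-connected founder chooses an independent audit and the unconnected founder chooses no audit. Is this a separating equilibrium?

Yes

If types separate, audit earns payment 178 and no audit earns 92.
Well-connected: audit gives 178 − 58 = 120; no audit gives 92 − 15 = 77. No deviation. ✓
Unconnected: no audit gives 92 − 18 = 74; audit gives 178 − 113 = 65. No deviation. ✓
Both incentive constraints hold.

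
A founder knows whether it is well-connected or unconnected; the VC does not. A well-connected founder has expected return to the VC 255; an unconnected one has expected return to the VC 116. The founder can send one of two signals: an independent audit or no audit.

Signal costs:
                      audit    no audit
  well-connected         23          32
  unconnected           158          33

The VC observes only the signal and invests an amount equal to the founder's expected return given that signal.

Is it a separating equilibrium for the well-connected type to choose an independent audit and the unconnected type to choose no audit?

If types separate, audit earns payment 255 and no audit earns 116.
Well-connected: audit gives 255 − 23 = 232; no audit gives 116 − 32 = 84. No deviation. ✓
Unconnected: no audit gives 116 − 33 = 83; audit gives 255 − 158 = 97. Would deviate. ✗

No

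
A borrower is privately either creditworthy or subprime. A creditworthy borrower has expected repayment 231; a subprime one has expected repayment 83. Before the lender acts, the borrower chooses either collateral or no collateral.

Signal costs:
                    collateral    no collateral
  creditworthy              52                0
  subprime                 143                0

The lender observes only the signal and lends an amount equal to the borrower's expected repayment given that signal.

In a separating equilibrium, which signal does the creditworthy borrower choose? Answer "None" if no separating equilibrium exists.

Try creditworthy → collateral, subprime → no collateral:
  Under separation the lender infers type exactly: collateral → creditworthy (pays 231), no collateral → subprime (pays 83).
  Creditworthy: collateral gives 231 − 52 = 179; no collateral gives 83 − 0 = 83. No deviation. ✓
  Subprime: no collateral gives 83 − 0 = 83; collateral gives 231 − 143 = 88. Would deviate. ✗
Try creditworthy → no collateral, subprime → collateral:
  Under separation the lender infers type exactly: no collateral → creditworthy (pays 231), collateral → subprime (pays 83).
  Creditworthy: no collateral gives 231 − 0 = 231; collateral gives 83 − 52 = 31. No deviation. ✓
  Subprime: collateral gives 83 − 143 = -60; no collateral gives 231 − 0 = 231. Would deviate. ✗
Neither assignment is incentive-compatible.

None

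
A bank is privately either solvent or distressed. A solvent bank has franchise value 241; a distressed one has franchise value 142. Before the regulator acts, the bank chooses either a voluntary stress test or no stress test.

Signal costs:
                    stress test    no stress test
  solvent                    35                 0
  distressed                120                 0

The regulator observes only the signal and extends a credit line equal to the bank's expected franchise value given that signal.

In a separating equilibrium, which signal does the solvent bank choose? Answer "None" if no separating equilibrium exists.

stress test

Try solvent → stress test, distressed → no stress test:
  If types separate, stress test earns payment 241 and no stress test earns 142.
  Solvent: stress test gives 241 − 35 = 206; no stress test gives 142 − 0 = 142. No deviation. ✓
  Distressed: no stress test gives 142 − 0 = 142; stress test gives 241 − 120 = 121. No deviation. ✓
Both hold — the solvent type sends stress test.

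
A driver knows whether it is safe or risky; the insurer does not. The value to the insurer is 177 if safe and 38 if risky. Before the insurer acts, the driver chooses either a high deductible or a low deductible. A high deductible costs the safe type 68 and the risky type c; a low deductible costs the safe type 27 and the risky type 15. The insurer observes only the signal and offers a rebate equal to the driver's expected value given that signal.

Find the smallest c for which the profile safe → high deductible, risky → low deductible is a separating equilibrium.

Under separation: high deductible → safe (pays 177); low deductible → risky (pays 38).
Safe: 177 − 68 = 109 ≥ 38 − 27 = 11. Holds regardless of c. ✓
Risky: 38 − 15 ≥ 177 − c, so c ≥ 177 − 23 = 154.

154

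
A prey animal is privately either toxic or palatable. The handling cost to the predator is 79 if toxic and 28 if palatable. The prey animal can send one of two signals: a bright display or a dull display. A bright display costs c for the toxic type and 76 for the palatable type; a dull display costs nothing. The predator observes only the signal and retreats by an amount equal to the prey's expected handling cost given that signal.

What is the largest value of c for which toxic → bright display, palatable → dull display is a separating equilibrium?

51

Under separation: bright display → toxic (pays 79); dull display → palatable (pays 28).
Palatable: 28 − 0 = 28 ≥ 79 − 76 = 3. Holds regardless of c. ✓
Toxic: 79 − c ≥ 28 − 0, so c ≤ 79 − 28 = 51.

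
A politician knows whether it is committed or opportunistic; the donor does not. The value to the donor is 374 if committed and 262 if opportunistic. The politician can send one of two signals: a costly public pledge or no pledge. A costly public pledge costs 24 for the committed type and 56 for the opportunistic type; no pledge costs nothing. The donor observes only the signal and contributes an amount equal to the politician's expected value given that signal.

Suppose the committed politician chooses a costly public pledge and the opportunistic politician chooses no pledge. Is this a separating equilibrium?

If types separate, pledge earns payment 374 and no pledge earns 262.
Committed: pledge gives 374 − 24 = 350; no pledge gives 262 − 0 = 262. No deviation. ✓
Opportunistic: no pledge gives 262 − 0 = 262; pledge gives 374 − 56 = 318. Would deviate. ✗

No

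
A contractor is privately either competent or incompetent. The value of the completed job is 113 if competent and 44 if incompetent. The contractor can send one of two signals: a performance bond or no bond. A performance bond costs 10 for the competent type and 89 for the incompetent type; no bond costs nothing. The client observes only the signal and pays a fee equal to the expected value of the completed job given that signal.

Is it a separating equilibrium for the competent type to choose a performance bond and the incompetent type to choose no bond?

Yes

Under separation the client infers type exactly: bond → competent (pays 113), no bond → incompetent (pays 44).
Competent: bond gives 113 − 10 = 103; no bond gives 44 − 0 = 44. No deviation. ✓
Incompetent: no bond gives 44 − 0 = 44; bond gives 113 − 89 = 24. No deviation. ✓
Both incentive constraints hold.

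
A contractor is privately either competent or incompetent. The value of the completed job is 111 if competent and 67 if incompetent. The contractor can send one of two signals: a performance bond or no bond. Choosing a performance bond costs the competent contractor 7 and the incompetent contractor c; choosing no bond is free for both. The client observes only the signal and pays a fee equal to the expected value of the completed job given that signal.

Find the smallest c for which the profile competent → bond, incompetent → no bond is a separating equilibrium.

Under separation: bond → competent (pays 111); no bond → incompetent (pays 67).
Competent: 111 − 7 = 104 ≥ 67 − 0 = 67. Holds regardless of c. ✓
Incompetent: 67 − 0 ≥ 111 − c, so c ≥ 111 − 67 = 44.

44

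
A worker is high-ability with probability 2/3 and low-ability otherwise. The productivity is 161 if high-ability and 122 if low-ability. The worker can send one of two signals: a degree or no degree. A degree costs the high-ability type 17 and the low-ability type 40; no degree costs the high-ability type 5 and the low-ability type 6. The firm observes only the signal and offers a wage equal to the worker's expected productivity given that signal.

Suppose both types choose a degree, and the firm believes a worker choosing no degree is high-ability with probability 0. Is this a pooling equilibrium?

No

On the equilibrium path (degree) the firm holds the prior 2/3 and pays 2/3·161 + 1/3·122 = 148. Off-path (no degree) belief 0 gives 0·161 + 1·122 = 122.
High-ability: degree gives 148 − 17 = 131; no degree gives 122 − 5 = 117. Stays. ✓
Low-ability: degree gives 148 − 40 = 108; no degree gives 122 − 6 = 116. Deviates. ✗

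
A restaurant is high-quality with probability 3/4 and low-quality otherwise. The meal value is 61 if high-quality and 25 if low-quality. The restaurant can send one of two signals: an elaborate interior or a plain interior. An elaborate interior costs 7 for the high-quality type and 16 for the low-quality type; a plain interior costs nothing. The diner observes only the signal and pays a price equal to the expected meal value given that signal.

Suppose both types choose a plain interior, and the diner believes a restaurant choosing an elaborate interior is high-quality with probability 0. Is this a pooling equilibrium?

On the equilibrium path (plain interior) the diner holds the prior 3/4 and pays 3/4·61 + 1/4·25 = 52. Off-path (elaborate interior) belief 0 gives 0·61 + 1·25 = 25.
High-quality: plain interior gives 52 − 0 = 52; elaborate interior gives 25 − 7 = 18. Stays. ✓
Low-quality: plain interior gives 52 − 0 = 52; elaborate interior gives 25 − 16 = 9. Stays. ✓
Beliefs are Bayes-consistent on-path and both types best-respond.

Yes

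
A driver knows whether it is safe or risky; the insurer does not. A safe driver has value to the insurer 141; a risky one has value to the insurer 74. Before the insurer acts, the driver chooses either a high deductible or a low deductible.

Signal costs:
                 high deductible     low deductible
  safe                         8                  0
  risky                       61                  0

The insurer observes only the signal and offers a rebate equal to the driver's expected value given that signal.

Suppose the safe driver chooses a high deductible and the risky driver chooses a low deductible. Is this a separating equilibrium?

If types separate, high deductible earns payment 141 and low deductible earns 74.
Safe: high deductible gives 141 − 8 = 133; low deductible gives 74 − 0 = 74. No deviation. ✓
Risky: low deductible gives 74 − 0 = 74; high deductible gives 141 − 61 = 80. Would deviate. ✗

No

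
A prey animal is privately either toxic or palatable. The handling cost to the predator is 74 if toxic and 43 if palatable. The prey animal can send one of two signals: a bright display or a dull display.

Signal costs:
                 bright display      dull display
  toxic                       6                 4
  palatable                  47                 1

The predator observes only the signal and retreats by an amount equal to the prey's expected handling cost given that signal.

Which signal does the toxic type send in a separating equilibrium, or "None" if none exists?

Try toxic → bright display, palatable → dull display:
  Under separation the predator infers type exactly: bright display → toxic (pays 74), dull display → palatable (pays 43).
  Toxic: bright display gives 74 − 6 = 68; dull display gives 43 − 4 = 39. No deviation. ✓
  Palatable: dull display gives 43 − 1 = 42; bright display gives 74 − 47 = 27. No deviation. ✓
Both hold — the toxic type sends bright display.

bright display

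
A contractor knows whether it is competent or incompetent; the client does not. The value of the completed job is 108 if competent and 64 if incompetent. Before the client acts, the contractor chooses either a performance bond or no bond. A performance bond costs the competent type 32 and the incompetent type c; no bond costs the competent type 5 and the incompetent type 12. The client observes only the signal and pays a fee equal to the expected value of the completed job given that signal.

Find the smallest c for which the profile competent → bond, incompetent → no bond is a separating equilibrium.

Under separation: bond → competent (pays 108); no bond → incompetent (pays 64).
Competent: 108 − 32 = 76 ≥ 64 − 5 = 59. Holds regardless of c. ✓
Incompetent: 64 − 12 ≥ 108 − c, so c ≥ 108 − 52 = 56.

56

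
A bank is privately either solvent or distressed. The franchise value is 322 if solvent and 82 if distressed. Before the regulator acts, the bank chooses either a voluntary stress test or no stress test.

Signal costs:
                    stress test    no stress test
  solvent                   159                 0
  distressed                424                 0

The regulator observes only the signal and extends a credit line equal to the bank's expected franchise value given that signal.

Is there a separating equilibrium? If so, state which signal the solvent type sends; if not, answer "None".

stress test

Try solvent → stress test, distressed → no stress test:
  Under separation the regulator infers type exactly: stress test → solvent (pays 322), no stress test → distressed (pays 82).
  Solvent: stress test gives 322 − 159 = 163; no stress test gives 82 − 0 = 82. No deviation. ✓
  Distressed: no stress test gives 82 − 0 = 82; stress test gives 322 − 424 = -102. No deviation. ✓
Both hold — the solvent type sends stress test.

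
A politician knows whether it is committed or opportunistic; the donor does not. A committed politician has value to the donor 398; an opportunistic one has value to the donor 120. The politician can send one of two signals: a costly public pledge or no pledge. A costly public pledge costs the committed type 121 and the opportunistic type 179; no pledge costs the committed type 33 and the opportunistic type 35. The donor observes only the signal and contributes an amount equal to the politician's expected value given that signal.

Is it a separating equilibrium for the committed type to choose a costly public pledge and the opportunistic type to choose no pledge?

No

If types separate, pledge earns payment 398 and no pledge earns 120.
Committed: pledge gives 398 − 121 = 277; no pledge gives 120 − 33 = 87. No deviation. ✓
Opportunistic: no pledge gives 120 − 35 = 85; pledge gives 398 − 179 = 219. Would deviate. ✗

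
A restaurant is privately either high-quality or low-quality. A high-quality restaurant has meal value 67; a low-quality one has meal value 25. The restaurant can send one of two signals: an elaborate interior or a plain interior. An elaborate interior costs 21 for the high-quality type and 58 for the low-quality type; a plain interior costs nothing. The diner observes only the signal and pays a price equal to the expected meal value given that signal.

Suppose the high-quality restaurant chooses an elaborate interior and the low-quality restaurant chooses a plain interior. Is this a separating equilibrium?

Under separation the diner infers type exactly: elaborate interior → high-quality (pays 67), plain interior → low-quality (pays 25).
High-quality: elaborate interior gives 67 − 21 = 46; plain interior gives 25 − 0 = 25. No deviation. ✓
Low-quality: plain interior gives 25 − 0 = 25; elaborate interior gives 67 − 58 = 9. No deviation. ✓
Neither type gains from mimicking the other.

Yes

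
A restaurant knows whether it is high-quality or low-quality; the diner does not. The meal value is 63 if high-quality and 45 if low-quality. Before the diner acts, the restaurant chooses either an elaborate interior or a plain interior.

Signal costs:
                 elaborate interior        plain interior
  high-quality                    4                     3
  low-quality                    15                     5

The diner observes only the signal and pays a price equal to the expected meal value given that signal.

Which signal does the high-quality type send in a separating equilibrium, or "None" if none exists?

Try high-quality → elaborate interior, low-quality → plain interior:
  Under separation the diner infers type exactly: elaborate interior → high-quality (pays 63), plain interior → low-quality (pays 45).
  High-quality: elaborate interior gives 63 − 4 = 59; plain interior gives 45 − 3 = 42. No deviation. ✓
  Low-quality: plain interior gives 45 − 5 = 40; elaborate interior gives 63 − 15 = 48. Would deviate. ✗
Try high-quality → plain interior, low-quality → elaborate interior:
  Under separation the diner infers type exactly: plain interior → high-quality (pays 63), elaborate interior → low-quality (pays 45).
  High-quality: plain interior gives 63 − 3 = 60; elaborate interior gives 45 − 4 = 41. No deviation. ✓
  Low-quality: elaborate interior gives 45 − 15 = 30; plain interior gives 63 − 5 = 58. Would deviate. ✗
Neither assignment is incentive-compatible.

None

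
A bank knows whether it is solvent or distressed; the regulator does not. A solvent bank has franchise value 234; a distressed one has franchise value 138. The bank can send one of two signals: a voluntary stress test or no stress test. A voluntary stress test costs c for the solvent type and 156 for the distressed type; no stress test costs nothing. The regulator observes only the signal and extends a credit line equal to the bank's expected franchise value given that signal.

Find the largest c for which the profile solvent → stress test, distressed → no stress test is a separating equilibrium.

96

Under separation: stress test → solvent (pays 234); no stress test → distressed (pays 138).
Distressed: 138 − 0 = 138 ≥ 234 − 156 = 78. Holds regardless of c. ✓
Solvent: 234 − c ≥ 138 − 0, so c ≤ 234 − 138 = 96.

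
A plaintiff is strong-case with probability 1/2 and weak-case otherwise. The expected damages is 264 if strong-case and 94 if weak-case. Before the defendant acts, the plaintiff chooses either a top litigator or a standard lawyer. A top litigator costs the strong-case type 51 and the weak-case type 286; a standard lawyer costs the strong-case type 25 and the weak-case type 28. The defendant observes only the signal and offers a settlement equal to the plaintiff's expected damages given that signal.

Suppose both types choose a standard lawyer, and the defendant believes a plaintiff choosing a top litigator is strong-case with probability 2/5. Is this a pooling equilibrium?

Yes

At the pooled signal (standard lawyer) the defendant holds the prior 1/2 and pays 1/2·264 + 1/2·94 = 179. Off-path (top litigator) belief 2/5 gives 2/5·264 + 3/5·94 = 162.
Strong-case: standard lawyer gives 179 − 25 = 154; top litigator gives 162 − 51 = 111. Stays. ✓
Weak-case: standard lawyer gives 179 − 28 = 151; top litigator gives 162 − 286 = -124. Stays. ✓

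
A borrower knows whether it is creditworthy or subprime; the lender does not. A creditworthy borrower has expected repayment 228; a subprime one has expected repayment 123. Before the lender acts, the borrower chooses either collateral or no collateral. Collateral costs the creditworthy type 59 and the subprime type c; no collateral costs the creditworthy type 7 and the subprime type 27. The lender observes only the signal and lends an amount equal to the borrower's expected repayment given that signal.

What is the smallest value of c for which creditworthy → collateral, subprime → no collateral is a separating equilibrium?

Under separation: collateral → creditworthy (pays 228); no collateral → subprime (pays 123).
Creditworthy: 228 − 59 = 169 ≥ 123 − 7 = 116. Holds regardless of c. ✓
Subprime: 123 − 27 ≥ 228 − c, so c ≥ 228 − 96 = 132.

132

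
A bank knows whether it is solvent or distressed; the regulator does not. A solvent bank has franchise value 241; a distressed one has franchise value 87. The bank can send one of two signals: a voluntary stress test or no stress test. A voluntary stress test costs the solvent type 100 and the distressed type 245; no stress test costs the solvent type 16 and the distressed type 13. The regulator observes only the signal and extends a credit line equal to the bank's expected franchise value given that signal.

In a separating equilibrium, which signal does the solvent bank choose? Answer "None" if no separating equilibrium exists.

Try solvent → stress test, distressed → no stress test:
  If types separate, stress test earns payment 241 and no stress test earns 87.
  Solvent: stress test gives 241 − 100 = 141; no stress test gives 87 − 16 = 71. No deviation. ✓
  Distressed: no stress test gives 87 − 13 = 74; stress test gives 241 − 245 = -4. No deviation. ✓
Both hold — the solvent type sends stress test.

stress test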